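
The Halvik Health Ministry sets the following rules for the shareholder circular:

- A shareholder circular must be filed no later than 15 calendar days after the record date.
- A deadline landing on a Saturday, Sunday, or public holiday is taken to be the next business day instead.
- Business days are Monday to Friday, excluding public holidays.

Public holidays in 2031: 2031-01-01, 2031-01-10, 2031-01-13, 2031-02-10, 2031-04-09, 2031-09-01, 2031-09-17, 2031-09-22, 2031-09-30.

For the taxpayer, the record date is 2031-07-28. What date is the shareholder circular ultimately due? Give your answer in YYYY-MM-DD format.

From 2031-07-28, 15 calendar days later is 2031-08-12.
2031-08-12 (Tuesday) is already a business day.
Deadline: 2031-08-12.

2031-08-12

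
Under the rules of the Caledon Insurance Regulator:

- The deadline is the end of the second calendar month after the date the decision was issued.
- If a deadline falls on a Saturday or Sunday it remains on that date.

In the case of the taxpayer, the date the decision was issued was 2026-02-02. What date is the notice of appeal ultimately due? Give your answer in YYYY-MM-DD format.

2026-04-30

2 months after 2026-02-02 falls in April 2026; the last day of that month is 2026-04-30.
No adjustment is made for weekends or holidays, so 2026-04-30 stands.
The final due date is 2026-04-30.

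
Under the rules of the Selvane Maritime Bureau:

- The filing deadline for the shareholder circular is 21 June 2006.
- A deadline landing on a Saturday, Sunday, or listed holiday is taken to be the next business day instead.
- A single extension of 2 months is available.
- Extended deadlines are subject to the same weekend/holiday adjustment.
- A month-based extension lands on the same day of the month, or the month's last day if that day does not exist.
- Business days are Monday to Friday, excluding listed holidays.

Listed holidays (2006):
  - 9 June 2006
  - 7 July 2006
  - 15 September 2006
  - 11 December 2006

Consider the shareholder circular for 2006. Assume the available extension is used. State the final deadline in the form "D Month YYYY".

21 August 2006

Start from the fixed due date, 21 June 2006.
21 June 2006 (Wednesday) is already a business day.
Applying the 2 months extension: 2 months after 21 June 2006 is 21 August 2006.
21 August 2006 falls on a Monday, which is a business day, so no adjustment is needed.
Deadline: 21 August 2006.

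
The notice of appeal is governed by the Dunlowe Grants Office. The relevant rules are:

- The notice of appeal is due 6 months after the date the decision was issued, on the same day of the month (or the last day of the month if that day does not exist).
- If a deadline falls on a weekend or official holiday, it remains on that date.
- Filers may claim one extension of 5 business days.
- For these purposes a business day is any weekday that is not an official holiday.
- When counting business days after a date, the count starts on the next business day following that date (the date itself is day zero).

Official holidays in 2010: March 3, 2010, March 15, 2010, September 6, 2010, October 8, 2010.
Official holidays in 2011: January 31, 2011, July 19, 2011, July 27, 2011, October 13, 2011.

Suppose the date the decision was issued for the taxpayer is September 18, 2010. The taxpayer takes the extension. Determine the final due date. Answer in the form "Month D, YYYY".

6 months from September 18, 2010 is March 18, 2011.
No adjustment is made for weekends or holidays, so March 18, 2011 stands.
Counting 5 further business days from March 18, 2011 reaches March 25, 2011.
March 25, 2011 is a Friday; no weekend or holiday adjustment applies.
Deadline: March 25, 2011.

March 25, 2011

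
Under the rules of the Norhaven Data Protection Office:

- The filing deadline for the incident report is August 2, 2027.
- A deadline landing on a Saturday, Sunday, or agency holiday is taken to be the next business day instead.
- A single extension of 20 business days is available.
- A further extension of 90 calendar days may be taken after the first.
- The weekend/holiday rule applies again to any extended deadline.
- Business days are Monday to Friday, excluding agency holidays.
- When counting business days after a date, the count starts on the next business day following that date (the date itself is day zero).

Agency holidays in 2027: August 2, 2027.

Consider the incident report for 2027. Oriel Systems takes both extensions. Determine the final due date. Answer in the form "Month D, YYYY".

The statutory due date is August 2, 2027.
August 2, 2027 is a listed holiday; the next business day is August 3, 2027 (Tuesday).
Counting 20 further business days from August 3, 2027 reaches August 31, 2027.
August 31, 2027 (Tuesday) is already a business day.
With the 90-day extension, August 31, 2027 becomes November 29, 2027.
November 29, 2027 falls on a Monday, which is a business day, so no adjustment is needed.
The final due date is November 29, 2027.

November 29, 2027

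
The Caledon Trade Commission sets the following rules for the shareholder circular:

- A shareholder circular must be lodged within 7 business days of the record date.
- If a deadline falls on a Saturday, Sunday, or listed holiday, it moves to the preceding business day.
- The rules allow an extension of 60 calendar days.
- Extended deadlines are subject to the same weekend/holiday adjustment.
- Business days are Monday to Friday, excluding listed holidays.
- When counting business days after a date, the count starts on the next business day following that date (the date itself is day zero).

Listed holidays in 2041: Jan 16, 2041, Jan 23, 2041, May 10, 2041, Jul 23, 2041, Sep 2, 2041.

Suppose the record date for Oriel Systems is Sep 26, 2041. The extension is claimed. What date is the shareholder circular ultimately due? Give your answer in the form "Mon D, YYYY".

Dec 6, 2041

7 business days after Sep 26, 2041, excluding weekends and holidays, is Oct 7, 2041.
Oct 7, 2041 is a Monday and not a listed holiday, so it stands.
The 60-calendar-day extension moves the deadline from Oct 7, 2041 to Dec 6, 2041.
Dec 6, 2041 (Friday) is already a business day.
Deadline: Dec 6, 2041.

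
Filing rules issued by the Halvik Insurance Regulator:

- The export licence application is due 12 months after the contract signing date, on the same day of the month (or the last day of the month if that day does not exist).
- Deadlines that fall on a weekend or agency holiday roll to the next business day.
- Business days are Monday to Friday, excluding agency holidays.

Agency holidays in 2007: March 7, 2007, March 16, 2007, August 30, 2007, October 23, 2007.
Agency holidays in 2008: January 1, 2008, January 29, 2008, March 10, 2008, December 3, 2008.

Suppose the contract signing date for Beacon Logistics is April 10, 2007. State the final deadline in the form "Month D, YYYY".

April 10, 2008

12 months after April 10, 2007, on the same day of the month, is April 10, 2008.
April 10, 2008 (Thursday) is already a business day.
So the filing is due April 10, 2008.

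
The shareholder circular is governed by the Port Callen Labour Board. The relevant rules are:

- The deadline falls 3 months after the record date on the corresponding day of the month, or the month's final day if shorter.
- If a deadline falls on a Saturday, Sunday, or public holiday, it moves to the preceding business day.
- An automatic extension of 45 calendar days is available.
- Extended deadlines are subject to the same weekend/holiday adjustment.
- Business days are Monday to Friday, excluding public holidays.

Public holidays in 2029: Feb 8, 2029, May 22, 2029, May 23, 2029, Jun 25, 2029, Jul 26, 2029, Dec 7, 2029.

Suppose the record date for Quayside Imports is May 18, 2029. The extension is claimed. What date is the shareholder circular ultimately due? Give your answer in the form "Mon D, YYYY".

Oct 1, 2029

Moving 3 months forward from May 18, 2029 on the corresponding day gives Aug 18, 2029.
Aug 18, 2029 is a Saturday, so it moves to the preceding business day, Aug 17, 2029 (Friday).
The 45-calendar-day extension moves the deadline from Aug 17, 2029 to Oct 1, 2029.
Oct 1, 2029 is a Monday and not a listed holiday, so it stands.
So the filing is due Oct 1, 2029.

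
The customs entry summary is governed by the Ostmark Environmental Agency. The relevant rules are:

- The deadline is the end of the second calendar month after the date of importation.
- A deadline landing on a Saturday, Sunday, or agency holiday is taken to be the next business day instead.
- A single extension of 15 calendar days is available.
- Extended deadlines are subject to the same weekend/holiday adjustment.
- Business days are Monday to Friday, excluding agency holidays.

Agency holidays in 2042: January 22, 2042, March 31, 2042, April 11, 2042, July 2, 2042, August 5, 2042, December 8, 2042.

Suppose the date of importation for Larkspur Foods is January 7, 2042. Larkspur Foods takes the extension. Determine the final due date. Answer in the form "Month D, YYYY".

April 16, 2042

2 months after January 7, 2042 falls in March 2042; the last day of that month is March 31, 2042.
March 31, 2042 is a listed holiday, so it moves to the next business day, April 1, 2042 (Tuesday).
With the 15-day extension, April 1, 2042 becomes April 16, 2042.
April 16, 2042 is a Wednesday and not a listed holiday, so it stands.
Deadline: April 16, 2042.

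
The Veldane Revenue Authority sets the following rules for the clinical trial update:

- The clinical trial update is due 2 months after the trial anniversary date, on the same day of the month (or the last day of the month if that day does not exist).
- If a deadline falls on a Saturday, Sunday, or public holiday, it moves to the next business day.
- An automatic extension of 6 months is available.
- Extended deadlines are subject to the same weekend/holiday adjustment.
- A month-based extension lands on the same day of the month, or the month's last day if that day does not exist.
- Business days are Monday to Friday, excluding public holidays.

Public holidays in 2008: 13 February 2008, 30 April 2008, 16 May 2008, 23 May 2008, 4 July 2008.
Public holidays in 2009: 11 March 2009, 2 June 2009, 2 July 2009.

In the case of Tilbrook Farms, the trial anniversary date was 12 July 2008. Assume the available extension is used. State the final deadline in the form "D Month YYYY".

Moving 2 months forward from 12 July 2008 on the corresponding day gives 12 September 2008.
12 September 2008 falls on a Friday, which is a business day, so no adjustment is needed.
Applying the 6 months extension: 6 months after 12 September 2008 is 12 March 2009.
12 March 2009 is a Thursday and not a listed holiday, so it stands.
So the filing is due 12 March 2009.

12 March 2009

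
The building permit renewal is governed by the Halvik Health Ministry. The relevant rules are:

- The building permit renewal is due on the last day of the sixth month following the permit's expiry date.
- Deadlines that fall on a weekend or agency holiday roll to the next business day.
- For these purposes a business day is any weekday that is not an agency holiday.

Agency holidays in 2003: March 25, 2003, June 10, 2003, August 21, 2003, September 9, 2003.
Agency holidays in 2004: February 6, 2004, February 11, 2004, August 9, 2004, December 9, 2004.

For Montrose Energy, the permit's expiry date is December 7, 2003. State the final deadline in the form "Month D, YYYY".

June 30, 2004

6 months after December 7, 2003 is June 2004; that month ends on June 30, 2004.
June 30, 2004 (Wednesday) is already a business day.
Final deadline: June 30, 2004.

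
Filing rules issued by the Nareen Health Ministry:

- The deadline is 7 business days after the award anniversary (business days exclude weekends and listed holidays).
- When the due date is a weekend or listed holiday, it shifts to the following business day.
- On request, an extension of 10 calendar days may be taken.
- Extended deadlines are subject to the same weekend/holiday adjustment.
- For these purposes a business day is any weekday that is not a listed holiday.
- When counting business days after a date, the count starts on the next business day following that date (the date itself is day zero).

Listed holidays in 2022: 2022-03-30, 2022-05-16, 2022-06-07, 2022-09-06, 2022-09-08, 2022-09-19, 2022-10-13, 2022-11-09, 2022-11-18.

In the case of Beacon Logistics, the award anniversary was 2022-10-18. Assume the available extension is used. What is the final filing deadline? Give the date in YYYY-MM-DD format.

Counting 7 business days after 2022-10-18 (skipping weekends and listed holidays) reaches 2022-10-27.
2022-10-27 (Thursday) is already a business day.
The 10-calendar-day extension moves the deadline from 2022-10-27 to 2022-11-06.
2022-11-06 is a Sunday, so it moves to the next business day, 2022-11-07 (Monday).
Final deadline: 2022-11-07.

2022-11-07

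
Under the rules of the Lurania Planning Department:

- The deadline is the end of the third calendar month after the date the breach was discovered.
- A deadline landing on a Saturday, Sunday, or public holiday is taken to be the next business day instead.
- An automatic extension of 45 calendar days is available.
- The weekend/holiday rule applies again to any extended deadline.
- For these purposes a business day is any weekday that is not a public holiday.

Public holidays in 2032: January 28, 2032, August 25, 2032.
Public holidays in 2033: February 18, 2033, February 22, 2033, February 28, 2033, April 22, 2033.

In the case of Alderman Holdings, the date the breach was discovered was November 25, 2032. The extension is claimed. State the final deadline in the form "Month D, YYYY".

3 months after November 25, 2032 falls in February 2033; the last day of that month is February 28, 2033.
Because February 28, 2033 is a listed holiday, the deadline becomes March 1, 2033 (Tuesday).
With the 45-day extension, March 1, 2033 becomes April 15, 2033.
April 15, 2033 is a Friday and not a listed holiday, so it stands.
The final due date is April 15, 2033.

April 15, 2033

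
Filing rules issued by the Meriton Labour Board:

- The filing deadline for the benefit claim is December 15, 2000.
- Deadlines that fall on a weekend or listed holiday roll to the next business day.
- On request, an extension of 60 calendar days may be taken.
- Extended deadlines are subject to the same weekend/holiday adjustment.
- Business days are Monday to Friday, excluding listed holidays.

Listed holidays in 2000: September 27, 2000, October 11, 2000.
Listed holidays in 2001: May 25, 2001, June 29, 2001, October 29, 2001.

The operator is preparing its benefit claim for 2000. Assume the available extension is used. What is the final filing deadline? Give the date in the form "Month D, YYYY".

The statutory due date is December 15, 2000.
December 15, 2000 is a Friday and not a listed holiday, so it stands.
The 60-calendar-day extension moves the deadline from December 15, 2000 to February 13, 2001.
February 13, 2001 falls on a Tuesday, which is a business day, so no adjustment is needed.
The final due date is February 13, 2001.

February 13, 2001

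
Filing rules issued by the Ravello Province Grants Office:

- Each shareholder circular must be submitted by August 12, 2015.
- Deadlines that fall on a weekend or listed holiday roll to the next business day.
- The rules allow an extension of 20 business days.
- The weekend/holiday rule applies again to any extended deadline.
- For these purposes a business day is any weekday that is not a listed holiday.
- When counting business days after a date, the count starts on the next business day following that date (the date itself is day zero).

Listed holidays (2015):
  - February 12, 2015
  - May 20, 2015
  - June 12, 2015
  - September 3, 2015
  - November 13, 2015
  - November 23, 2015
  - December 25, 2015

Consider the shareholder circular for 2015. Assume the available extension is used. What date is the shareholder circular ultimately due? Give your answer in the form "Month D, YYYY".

The stated deadline is August 12, 2015.
Since August 12, 2015 is a Wednesday and not a holiday, the date is unchanged.
Counting 20 further business days from August 12, 2015 reaches September 10, 2015.
September 10, 2015 (Thursday) is already a business day.
So the filing is due September 10, 2015.

September 10, 2015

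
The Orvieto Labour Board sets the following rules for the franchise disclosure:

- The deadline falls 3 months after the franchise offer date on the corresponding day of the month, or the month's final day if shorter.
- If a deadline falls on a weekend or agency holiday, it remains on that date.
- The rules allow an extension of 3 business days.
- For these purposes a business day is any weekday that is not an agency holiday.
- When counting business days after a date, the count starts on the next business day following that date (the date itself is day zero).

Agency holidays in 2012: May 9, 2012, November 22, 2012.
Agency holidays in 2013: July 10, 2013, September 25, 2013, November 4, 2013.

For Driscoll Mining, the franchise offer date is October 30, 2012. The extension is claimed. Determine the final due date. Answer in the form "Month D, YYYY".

February 4, 2013

3 months after October 30, 2012, on the same day of the month, is January 30, 2013.
January 30, 2013 falls on a Wednesday. The rules make no weekend/holiday allowance, so it remains January 30, 2013.
Applying the 3-business-day extension: 3 business days after January 30, 2013 is February 4, 2013.
February 4, 2013 falls on a Monday. The rules make no weekend/holiday allowance, so it remains February 4, 2013.
The final due date is February 4, 2013.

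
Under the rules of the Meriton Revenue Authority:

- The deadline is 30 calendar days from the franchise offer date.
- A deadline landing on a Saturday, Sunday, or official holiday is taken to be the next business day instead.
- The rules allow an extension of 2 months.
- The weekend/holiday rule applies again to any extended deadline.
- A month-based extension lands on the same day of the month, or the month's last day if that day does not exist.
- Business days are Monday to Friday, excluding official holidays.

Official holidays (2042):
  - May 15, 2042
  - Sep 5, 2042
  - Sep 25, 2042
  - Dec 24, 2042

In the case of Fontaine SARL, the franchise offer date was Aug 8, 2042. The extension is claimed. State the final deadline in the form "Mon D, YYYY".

Trigger date Aug 8, 2042 + 30 calendar days = Sep 7, 2042.
Sep 7, 2042 is a Sunday, so it moves to the next business day, Sep 8, 2042 (Monday).
The 2 months extension carries Sep 8, 2042 to Nov 8, 2042.
Because Nov 8, 2042 is a Saturday, the deadline becomes Nov 10, 2042 (Monday).
So the filing is due Nov 10, 2042.

Nov 10, 2042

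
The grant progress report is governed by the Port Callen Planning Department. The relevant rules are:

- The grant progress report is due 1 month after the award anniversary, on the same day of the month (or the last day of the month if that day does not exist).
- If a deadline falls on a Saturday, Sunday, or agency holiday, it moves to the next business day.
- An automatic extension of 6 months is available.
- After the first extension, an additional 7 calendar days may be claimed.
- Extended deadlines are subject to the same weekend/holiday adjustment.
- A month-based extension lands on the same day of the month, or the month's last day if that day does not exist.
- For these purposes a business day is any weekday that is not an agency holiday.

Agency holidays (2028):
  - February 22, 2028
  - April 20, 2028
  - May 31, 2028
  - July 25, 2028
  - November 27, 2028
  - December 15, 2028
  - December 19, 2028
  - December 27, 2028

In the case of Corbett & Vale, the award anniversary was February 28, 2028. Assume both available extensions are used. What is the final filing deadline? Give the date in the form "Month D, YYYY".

1 month after February 28, 2028, on the same day of the month, is March 28, 2028.
Since March 28, 2028 is a Tuesday and not a holiday, the date is unchanged.
Add 6 months to March 28, 2028: September 28, 2028.
September 28, 2028 is a Thursday and not a listed holiday, so it stands.
With the 7-day extension, September 28, 2028 becomes October 5, 2028.
October 5, 2028 (Thursday) is already a business day.
The final due date is October 5, 2028.

October 5, 2028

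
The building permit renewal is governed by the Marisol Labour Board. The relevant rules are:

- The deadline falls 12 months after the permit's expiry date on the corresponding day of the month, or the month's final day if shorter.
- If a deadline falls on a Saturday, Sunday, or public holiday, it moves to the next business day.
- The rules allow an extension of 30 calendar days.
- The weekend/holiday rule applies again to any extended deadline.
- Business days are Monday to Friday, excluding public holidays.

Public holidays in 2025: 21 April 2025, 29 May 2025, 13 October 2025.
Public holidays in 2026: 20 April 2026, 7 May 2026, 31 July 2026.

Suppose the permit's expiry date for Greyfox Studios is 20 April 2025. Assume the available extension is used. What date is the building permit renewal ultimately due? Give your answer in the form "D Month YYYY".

12 months after 20 April 2025, on the same day of the month, is 20 April 2026.
20 April 2026 falls on a listed holiday. Rolling to the next business day gives 21 April 2026, a Tuesday.
Applying the 30-calendar-day extension: 21 April 2026 + 30 days = 21 May 2026.
21 May 2026 (Thursday) is already a business day.
The final due date is 21 May 2026.

21 May 2026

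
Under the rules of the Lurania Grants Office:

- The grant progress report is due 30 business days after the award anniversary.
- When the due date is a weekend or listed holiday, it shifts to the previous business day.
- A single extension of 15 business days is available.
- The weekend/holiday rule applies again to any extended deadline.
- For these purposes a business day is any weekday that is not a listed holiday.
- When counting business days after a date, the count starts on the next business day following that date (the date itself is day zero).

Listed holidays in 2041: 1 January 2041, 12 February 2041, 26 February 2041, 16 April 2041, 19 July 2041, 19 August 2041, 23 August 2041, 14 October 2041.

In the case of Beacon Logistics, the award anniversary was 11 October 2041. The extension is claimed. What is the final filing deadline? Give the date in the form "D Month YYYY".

16 December 2041

Counting 30 business days after 11 October 2041 (skipping weekends and listed holidays) reaches 25 November 2041.
Since 25 November 2041 is a Monday and not a holiday, the date is unchanged.
Applying the 15-business-day extension: 15 business days after 25 November 2041 is 16 December 2041.
16 December 2041 is a Monday and not a listed holiday, so it stands.
Final deadline: 16 December 2041.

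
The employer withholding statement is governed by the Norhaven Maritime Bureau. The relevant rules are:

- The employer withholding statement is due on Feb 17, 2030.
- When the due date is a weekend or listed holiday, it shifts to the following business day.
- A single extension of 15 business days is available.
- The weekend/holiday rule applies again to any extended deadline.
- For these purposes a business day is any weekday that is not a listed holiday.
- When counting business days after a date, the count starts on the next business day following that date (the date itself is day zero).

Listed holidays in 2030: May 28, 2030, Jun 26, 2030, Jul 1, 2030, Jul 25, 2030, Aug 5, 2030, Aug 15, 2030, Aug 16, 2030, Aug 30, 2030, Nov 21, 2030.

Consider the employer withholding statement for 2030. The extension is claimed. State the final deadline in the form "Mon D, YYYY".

Mar 11, 2030

The stated deadline is Feb 17, 2030.
Feb 17, 2030 is a Sunday, so it moves to the next business day, Feb 18, 2030 (Monday).
Counting 15 further business days from Feb 18, 2030 reaches Mar 11, 2030.
Since Mar 11, 2030 is a Monday and not a holiday, the date is unchanged.
Final deadline: Mar 11, 2030.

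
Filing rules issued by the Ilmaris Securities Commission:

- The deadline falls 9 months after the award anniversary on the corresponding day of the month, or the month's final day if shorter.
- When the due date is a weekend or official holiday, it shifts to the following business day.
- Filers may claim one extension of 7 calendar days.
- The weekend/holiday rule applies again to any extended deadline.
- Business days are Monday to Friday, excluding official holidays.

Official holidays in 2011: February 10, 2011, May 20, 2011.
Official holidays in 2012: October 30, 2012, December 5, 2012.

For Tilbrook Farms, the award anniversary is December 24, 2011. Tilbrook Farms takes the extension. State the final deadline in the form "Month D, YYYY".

9 months from December 24, 2011 is September 24, 2012.
September 24, 2012 falls on a Monday, which is a business day, so no adjustment is needed.
Add the 7 calendar-day extension to September 24, 2012: October 1, 2012.
October 1, 2012 (Monday) is already a business day.
Final deadline: October 1, 2012.

October 1, 2012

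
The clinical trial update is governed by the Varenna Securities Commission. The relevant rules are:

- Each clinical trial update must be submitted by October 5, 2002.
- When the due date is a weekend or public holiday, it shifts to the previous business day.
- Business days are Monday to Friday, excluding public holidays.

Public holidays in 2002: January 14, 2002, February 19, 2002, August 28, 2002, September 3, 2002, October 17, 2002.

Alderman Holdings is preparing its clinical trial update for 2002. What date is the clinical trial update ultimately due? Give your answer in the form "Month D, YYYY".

The stated deadline is October 5, 2002.
October 5, 2002 falls on a Saturday. Rolling to the preceding business day gives October 4, 2002, a Friday.
So the filing is due October 4, 2002.

October 4, 2002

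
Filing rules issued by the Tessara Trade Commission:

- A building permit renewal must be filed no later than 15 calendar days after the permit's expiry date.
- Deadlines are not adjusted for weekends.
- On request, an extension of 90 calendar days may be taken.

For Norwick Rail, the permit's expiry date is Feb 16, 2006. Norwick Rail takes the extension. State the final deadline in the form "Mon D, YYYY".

Jun 1, 2006

From Feb 16, 2006, 15 calendar days later is Mar 3, 2006.
Mar 3, 2006 falls on a Friday. The rules make no weekend/holiday allowance, so it remains Mar 3, 2006.
Add the 90 calendar-day extension to Mar 3, 2006: Jun 1, 2006.
Jun 1, 2006 is a Thursday; no weekend or holiday adjustment applies.
Deadline: Jun 1, 2006.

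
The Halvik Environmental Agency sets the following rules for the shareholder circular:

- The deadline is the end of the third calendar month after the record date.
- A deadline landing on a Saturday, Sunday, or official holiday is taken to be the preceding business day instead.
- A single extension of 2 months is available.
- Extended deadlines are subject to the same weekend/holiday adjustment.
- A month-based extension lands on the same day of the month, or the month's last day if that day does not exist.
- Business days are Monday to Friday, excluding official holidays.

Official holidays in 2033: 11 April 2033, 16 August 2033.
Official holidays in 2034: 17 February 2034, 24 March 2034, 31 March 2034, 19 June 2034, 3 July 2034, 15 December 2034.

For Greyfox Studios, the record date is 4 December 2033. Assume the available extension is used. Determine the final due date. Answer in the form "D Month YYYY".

30 May 2034

The third month after 4 December 2033 is March 2034, whose last day is 31 March 2034.
31 March 2034 is a listed holiday; the preceding business day is 30 March 2034 (Thursday).
Applying the 2 months extension: 2 months after 30 March 2034 is 30 May 2034.
Since 30 May 2034 is a Tuesday and not a holiday, the date is unchanged.
So the filing is due 30 May 2034.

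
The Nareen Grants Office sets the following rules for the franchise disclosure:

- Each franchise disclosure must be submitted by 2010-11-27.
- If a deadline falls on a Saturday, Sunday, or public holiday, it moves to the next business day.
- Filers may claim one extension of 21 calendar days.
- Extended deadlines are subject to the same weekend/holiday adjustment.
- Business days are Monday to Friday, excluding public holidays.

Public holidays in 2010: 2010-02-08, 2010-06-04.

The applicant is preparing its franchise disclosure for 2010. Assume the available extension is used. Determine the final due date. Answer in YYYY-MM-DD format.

The statutory due date is 2010-11-27.
2010-11-27 is a Saturday, so it moves to the next business day, 2010-11-29 (Monday).
The 21-calendar-day extension moves the deadline from 2010-11-29 to 2010-12-20.
2010-12-20 is a Monday and not a listed holiday, so it stands.
Deadline: 2010-12-20.

2010-12-20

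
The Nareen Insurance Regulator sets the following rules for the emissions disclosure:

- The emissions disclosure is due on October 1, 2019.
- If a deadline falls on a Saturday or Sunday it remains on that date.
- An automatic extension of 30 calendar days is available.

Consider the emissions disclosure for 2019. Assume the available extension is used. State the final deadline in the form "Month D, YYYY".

The statutory due date is October 1, 2019.
October 1, 2019 is a Tuesday; no weekend or holiday adjustment applies.
The 30-calendar-day extension moves the deadline from October 1, 2019 to October 31, 2019.
October 31, 2019 is a Thursday; no weekend or holiday adjustment applies.
Final deadline: October 31, 2019.

October 31, 2019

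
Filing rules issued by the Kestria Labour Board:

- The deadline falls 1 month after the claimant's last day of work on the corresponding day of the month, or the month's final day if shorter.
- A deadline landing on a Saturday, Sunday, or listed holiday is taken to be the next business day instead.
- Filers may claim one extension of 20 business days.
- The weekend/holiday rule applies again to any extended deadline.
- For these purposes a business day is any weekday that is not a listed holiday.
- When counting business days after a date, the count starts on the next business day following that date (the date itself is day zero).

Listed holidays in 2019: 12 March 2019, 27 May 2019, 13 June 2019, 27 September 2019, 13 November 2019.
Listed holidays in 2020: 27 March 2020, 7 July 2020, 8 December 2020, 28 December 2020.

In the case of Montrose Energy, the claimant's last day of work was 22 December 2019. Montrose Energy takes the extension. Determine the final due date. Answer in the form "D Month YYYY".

19 February 2020

1 month from 22 December 2019 is 22 January 2020.
22 January 2020 (Wednesday) is already a business day.
Applying the 20-business-day extension: 20 business days after 22 January 2020 is 19 February 2020.
19 February 2020 falls on a Wednesday, which is a business day, so no adjustment is needed.
Final deadline: 19 February 2020.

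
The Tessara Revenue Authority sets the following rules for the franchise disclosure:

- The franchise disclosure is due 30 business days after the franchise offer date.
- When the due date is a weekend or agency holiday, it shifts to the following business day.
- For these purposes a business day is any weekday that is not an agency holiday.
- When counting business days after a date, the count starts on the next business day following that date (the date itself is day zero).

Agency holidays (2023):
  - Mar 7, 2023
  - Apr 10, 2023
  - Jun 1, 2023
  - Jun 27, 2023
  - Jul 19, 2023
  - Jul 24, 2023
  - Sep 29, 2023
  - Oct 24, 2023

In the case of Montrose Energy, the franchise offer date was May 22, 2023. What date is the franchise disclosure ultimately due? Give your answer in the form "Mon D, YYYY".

Counting 30 business days after May 22, 2023 (skipping weekends and listed holidays) reaches Jul 5, 2023.
Jul 5, 2023 (Wednesday) is already a business day.
Final deadline: Jul 5, 2023.

Jul 5, 2023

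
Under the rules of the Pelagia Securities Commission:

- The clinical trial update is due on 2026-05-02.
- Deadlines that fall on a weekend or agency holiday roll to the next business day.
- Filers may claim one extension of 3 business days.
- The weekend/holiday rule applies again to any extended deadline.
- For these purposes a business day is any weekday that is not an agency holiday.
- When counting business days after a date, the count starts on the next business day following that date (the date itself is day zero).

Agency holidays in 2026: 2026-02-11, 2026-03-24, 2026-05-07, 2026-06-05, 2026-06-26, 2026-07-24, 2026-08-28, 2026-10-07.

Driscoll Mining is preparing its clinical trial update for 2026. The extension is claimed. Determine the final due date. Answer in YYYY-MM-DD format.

2026-05-08

Start from the fixed due date, 2026-05-02.
2026-05-02 is a Saturday, so it moves to the next business day, 2026-05-04 (Monday).
Counting 3 further business days from 2026-05-04 reaches 2026-05-08.
2026-05-08 falls on a Friday, which is a business day, so no adjustment is needed.
Deadline: 2026-05-08.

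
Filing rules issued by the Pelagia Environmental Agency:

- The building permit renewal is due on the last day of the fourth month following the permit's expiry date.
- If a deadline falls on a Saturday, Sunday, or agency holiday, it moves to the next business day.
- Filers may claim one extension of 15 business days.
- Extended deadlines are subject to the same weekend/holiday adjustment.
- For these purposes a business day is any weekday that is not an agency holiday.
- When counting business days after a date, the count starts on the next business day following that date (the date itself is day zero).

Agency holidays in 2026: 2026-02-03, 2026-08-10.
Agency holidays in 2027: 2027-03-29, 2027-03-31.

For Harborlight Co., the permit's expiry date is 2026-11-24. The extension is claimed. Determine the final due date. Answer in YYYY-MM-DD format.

2027-04-22

The fourth month after 2026-11-24 is March 2027, whose last day is 2027-03-31.
2027-03-31 falls on a listed holiday. Rolling to the next business day gives 2027-04-01, a Thursday.
Applying the 15-business-day extension: 15 business days after 2027-04-01 is 2027-04-22.
2027-04-22 falls on a Thursday, which is a business day, so no adjustment is needed.
So the filing is due 2027-04-22.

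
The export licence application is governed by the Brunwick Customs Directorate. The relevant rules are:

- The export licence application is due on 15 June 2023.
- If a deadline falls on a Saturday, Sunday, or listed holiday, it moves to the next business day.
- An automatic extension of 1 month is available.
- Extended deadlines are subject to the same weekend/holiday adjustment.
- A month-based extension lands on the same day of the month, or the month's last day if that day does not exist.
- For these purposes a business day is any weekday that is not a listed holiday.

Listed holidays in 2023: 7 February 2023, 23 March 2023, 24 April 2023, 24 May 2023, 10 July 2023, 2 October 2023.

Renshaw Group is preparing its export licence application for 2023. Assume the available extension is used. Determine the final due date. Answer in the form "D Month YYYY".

17 July 2023

The stated deadline is 15 June 2023.
Since 15 June 2023 is a Thursday and not a holiday, the date is unchanged.
The 1 month extension carries 15 June 2023 to 15 July 2023.
15 July 2023 is a Saturday; the next business day is 17 July 2023 (Monday).
So the filing is due 17 July 2023.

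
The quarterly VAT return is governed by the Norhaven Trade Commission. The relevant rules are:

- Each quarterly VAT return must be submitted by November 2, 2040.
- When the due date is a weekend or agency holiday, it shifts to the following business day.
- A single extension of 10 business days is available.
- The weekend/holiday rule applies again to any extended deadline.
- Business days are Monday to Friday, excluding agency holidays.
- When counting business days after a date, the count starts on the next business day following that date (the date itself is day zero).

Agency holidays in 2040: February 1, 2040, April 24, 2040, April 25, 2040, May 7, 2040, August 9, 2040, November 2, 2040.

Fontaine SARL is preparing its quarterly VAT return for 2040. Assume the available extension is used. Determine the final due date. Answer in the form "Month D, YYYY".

November 19, 2040

Start from the fixed due date, November 2, 2040.
November 2, 2040 is a listed holiday, so it moves to the next business day, November 5, 2040 (Monday).
Counting 10 further business days from November 5, 2040 reaches November 19, 2040.
Since November 19, 2040 is a Monday and not a holiday, the date is unchanged.
Final deadline: November 19, 2040.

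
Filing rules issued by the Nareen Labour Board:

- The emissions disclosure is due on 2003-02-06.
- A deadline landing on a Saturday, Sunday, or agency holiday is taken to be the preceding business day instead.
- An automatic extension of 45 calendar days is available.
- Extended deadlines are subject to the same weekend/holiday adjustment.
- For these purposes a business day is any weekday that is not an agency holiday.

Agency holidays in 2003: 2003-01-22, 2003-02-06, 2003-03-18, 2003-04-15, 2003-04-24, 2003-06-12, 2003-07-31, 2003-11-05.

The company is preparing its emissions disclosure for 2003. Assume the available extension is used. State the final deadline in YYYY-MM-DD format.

The stated deadline is 2003-02-06.
2003-02-06 is a listed holiday, so it moves to the preceding business day, 2003-02-05 (Wednesday).
Applying the 45-calendar-day extension: 2003-02-05 + 45 days = 2003-03-22.
Because 2003-03-22 is a Saturday, the deadline becomes 2003-03-21 (Friday).
The final due date is 2003-03-21.

2003-03-21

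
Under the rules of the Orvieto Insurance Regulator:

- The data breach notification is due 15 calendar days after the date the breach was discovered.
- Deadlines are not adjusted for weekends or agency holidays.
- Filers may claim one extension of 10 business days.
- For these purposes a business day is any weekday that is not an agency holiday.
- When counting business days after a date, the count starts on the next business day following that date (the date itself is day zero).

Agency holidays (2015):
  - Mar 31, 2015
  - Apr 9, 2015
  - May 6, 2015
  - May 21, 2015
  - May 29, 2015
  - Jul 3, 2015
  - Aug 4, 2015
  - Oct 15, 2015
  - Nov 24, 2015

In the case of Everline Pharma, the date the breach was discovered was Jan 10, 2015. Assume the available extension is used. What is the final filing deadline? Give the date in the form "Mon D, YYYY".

Trigger date Jan 10, 2015 + 15 calendar days = Jan 25, 2015.
No adjustment is made for weekends or holidays, so Jan 25, 2015 stands.
Applying the 10-business-day extension: 10 business days after Jan 25, 2015 is Feb 6, 2015.
Feb 6, 2015 falls on a Friday. The rules make no weekend/holiday allowance, so it remains Feb 6, 2015.
So the filing is due Feb 6, 2015.

Feb 6, 2015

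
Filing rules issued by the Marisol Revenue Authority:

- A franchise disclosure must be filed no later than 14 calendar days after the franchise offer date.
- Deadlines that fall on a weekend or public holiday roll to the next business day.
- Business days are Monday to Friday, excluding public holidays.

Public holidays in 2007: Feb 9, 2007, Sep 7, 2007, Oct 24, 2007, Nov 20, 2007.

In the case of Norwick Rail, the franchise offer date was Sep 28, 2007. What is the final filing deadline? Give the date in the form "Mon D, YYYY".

From Sep 28, 2007, 14 calendar days later is Oct 12, 2007.
Oct 12, 2007 (Friday) is already a business day.
Final deadline: Oct 12, 2007.

Oct 12, 2007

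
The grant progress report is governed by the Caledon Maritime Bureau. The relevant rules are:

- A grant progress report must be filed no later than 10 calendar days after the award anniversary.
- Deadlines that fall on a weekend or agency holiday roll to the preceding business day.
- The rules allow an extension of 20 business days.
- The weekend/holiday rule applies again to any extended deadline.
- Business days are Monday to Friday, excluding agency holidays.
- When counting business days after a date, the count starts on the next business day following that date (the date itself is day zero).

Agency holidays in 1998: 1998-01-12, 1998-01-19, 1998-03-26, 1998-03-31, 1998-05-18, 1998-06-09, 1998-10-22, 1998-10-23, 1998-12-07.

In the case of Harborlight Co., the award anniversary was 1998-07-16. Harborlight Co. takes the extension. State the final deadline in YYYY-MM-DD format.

1998-08-21

From 1998-07-16, 10 calendar days later is 1998-07-26.
Because 1998-07-26 is a Sunday, the deadline becomes 1998-07-24 (Friday).
Counting 20 further business days from 1998-07-24 reaches 1998-08-21.
1998-08-21 falls on a Friday, which is a business day, so no adjustment is needed.
The final due date is 1998-08-21.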